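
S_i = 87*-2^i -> [87, -174, 348, -696, 1392]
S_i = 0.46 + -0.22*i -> [0.46, 0.24, 0.02, -0.2, -0.42]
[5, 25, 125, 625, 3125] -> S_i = 5*5^i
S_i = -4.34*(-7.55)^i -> [-4.34, 32.77, -247.39, 1867.8, -14101.9]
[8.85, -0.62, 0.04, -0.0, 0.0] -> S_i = 8.85*(-0.07)^i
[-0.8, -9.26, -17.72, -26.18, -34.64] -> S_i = -0.80 + -8.46*i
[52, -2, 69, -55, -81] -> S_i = Random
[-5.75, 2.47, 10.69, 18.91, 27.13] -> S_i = -5.75 + 8.22*i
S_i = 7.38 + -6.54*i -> [7.38, 0.84, -5.7, -12.24, -18.78]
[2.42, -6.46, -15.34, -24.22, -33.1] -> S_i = 2.42 + -8.88*i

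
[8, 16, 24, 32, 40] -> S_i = 8 + 8*i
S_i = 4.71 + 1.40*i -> [4.71, 6.11, 7.51, 8.91, 10.31]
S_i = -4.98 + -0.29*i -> [-4.98, -5.27, -5.56, -5.85, -6.14]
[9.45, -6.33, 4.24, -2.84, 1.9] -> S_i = 9.45*(-0.67)^i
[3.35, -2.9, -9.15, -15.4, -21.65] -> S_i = 3.35 + -6.25*i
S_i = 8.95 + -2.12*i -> [8.95, 6.83, 4.71, 2.59, 0.47]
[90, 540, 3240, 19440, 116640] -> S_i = 90*6^i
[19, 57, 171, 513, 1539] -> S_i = 19*3^i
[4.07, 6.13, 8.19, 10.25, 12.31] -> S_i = 4.07 + 2.06*i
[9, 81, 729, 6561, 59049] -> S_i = 9*9^i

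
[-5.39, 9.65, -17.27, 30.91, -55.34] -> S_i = -5.39*(-1.79)^i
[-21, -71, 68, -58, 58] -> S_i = Random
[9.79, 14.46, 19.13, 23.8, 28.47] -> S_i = 9.79 + 4.67*i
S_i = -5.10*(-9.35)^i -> [-5.1, 47.68, -445.85, 4168.74, -38977.74]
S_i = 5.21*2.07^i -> [5.21, 10.78, 22.32, 46.21, 95.66]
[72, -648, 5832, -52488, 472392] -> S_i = 72*-9^i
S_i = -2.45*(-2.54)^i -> [-2.45, 6.22, -15.81, 40.15, -101.98]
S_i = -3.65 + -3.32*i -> [-3.65, -6.97, -10.29, -13.61, -16.93]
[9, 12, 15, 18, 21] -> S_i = 9 + 3*i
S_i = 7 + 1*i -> [7, 8, 9, 10, 11]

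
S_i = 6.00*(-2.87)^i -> [6.0, -17.22, 49.42, -141.84, 407.08]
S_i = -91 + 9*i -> [-91, -82, -73, -64, -55]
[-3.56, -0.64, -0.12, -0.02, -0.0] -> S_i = -3.56*0.18^i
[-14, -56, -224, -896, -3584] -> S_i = -14*4^i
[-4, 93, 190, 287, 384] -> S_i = -4 + 97*i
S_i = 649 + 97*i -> [649, 746, 843, 940, 1037]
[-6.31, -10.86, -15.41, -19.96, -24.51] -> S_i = -6.31 + -4.55*i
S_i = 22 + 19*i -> [22, 41, 60, 79, 98]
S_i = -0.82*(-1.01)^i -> [-0.82, 0.83, -0.84, 0.84, -0.85]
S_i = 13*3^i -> [13, 39, 117, 351, 1053]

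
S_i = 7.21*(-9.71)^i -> [7.21, -70.01, 679.79, -6600.74, 64093.23]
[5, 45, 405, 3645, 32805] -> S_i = 5*9^i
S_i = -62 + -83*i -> [-62, -145, -228, -311, -394]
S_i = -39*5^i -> [-39, -195, -975, -4875, -24375]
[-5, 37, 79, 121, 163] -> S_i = -5 + 42*i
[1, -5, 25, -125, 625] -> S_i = 1*-5^i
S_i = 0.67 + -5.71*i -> [0.67, -5.04, -10.75, -16.46, -22.17]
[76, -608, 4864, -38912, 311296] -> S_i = 76*-8^i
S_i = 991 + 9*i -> [991, 1000, 1009, 1018, 1027]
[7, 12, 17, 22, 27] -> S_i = 7 + 5*i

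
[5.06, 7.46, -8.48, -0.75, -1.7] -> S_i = Random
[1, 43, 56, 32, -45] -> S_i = Random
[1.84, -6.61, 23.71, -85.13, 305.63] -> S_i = 1.84*(-3.59)^i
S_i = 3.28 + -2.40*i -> [3.28, 0.88, -1.52, -3.92, -6.32]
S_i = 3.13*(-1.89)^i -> [3.13, -5.92, 11.18, -21.13, 39.94]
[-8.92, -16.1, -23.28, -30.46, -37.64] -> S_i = -8.92 + -7.18*i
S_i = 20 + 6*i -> [20, 26, 32, 38, 44]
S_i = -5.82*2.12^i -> [-5.82, -12.34, -26.16, -55.45, -117.56]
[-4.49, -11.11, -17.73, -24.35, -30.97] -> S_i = -4.49 + -6.62*i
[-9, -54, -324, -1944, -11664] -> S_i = -9*6^i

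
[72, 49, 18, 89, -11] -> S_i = Random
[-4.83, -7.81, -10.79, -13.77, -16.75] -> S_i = -4.83 + -2.98*i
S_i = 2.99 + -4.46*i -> [2.99, -1.47, -5.93, -10.39, -14.85]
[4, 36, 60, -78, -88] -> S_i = Random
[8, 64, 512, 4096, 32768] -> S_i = 8*8^i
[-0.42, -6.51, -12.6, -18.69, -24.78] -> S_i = -0.42 + -6.09*i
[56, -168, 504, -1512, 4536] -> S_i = 56*-3^i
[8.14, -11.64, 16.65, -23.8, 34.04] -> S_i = 8.14*(-1.43)^i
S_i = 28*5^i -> [28, 140, 700, 3500, 17500]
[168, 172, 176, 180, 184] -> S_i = 168 + 4*i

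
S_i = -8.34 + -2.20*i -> [-8.34, -10.54, -12.74, -14.94, -17.14]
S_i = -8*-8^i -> [-8, 64, -512, 4096, -32768]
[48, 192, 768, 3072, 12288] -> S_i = 48*4^i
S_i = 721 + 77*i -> [721, 798, 875, 952, 1029]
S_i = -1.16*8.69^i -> [-1.16, -10.08, -87.6, -761.23, -6615.11]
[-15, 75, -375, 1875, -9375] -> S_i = -15*-5^i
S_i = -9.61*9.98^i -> [-9.61, -95.91, -957.16, -9552.46, -95333.5]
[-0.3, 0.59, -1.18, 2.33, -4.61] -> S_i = -0.30*(-1.98)^i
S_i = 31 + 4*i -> [31, 35, 39, 43, 47]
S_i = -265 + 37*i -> [-265, -228, -191, -154, -117]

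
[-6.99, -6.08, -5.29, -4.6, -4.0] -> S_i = -6.99*0.87^i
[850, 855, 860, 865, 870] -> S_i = 850 + 5*i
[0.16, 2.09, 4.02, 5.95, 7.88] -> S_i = 0.16 + 1.93*i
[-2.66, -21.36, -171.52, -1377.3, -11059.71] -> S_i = -2.66*8.03^i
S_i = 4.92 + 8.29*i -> [4.92, 13.21, 21.5, 29.79, 38.08]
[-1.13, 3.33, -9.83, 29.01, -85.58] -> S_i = -1.13*(-2.95)^i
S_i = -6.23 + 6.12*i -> [-6.23, -0.11, 6.01, 12.13, 18.25]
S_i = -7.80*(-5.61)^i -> [-7.8, 43.76, -245.48, 1377.16, -7725.85]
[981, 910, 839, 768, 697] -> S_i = 981 + -71*i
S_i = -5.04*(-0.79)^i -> [-5.04, 3.98, -3.15, 2.48, -1.96]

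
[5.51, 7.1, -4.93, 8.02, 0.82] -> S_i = Random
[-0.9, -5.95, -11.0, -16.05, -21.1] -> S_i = -0.90 + -5.05*i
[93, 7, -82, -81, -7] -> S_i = Random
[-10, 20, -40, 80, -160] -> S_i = -10*-2^i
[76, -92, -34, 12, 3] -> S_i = Random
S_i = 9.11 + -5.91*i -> [9.11, 3.2, -2.71, -8.62, -14.53]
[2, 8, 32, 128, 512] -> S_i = 2*4^i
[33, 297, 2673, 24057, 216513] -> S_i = 33*9^i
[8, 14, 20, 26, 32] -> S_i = 8 + 6*i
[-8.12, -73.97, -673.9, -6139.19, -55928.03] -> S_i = -8.12*9.11^i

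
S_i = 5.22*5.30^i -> [5.22, 27.67, 146.63, 777.14, 4118.83]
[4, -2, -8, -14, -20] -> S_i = 4 + -6*i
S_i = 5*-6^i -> [5, -30, 180, -1080, 6480]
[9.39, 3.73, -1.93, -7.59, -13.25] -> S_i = 9.39 + -5.66*i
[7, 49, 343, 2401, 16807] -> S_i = 7*7^i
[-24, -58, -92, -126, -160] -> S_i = -24 + -34*i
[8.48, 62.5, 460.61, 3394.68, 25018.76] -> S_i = 8.48*7.37^i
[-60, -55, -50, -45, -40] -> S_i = -60 + 5*i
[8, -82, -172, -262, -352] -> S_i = 8 + -90*i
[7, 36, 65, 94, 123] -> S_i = 7 + 29*i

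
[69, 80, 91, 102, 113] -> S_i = 69 + 11*i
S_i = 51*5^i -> [51, 255, 1275, 6375, 31875]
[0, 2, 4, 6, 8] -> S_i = 0 + 2*i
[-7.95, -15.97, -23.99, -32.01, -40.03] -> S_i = -7.95 + -8.02*i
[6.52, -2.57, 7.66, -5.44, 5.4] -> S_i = Random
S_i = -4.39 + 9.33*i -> [-4.39, 4.94, 14.27, 23.6, 32.93]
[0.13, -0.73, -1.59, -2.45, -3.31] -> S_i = 0.13 + -0.86*i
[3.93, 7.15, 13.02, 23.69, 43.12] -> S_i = 3.93*1.82^i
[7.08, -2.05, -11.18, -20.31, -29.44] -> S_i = 7.08 + -9.13*i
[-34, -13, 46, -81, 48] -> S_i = Random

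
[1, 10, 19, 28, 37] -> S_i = 1 + 9*i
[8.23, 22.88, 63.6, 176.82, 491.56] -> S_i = 8.23*2.78^i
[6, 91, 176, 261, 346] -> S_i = 6 + 85*i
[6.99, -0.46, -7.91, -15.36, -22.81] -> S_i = 6.99 + -7.45*i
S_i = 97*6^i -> [97, 582, 3492, 20952, 125712]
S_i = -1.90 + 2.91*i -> [-1.9, 1.01, 3.92, 6.83, 9.74]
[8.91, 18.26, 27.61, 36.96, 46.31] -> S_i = 8.91 + 9.35*i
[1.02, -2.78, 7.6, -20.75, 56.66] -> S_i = 1.02*(-2.73)^i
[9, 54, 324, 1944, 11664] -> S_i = 9*6^i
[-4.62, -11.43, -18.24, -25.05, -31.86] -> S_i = -4.62 + -6.81*i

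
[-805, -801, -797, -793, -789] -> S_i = -805 + 4*i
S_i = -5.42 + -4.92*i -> [-5.42, -10.34, -15.26, -20.18, -25.1]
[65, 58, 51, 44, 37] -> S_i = 65 + -7*i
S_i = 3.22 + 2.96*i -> [3.22, 6.18, 9.14, 12.1, 15.06]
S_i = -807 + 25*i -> [-807, -782, -757, -732, -707]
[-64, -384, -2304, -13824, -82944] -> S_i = -64*6^i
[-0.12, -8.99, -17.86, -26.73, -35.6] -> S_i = -0.12 + -8.87*i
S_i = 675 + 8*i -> [675, 683, 691, 699, 707]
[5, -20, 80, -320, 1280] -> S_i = 5*-4^i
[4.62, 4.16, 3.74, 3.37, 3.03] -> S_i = 4.62*0.90^i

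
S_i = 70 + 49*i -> [70, 119, 168, 217, 266]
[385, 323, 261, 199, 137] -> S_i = 385 + -62*i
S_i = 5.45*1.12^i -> [5.45, 6.1, 6.84, 7.66, 8.58]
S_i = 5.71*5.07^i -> [5.71, 28.95, 146.77, 744.15, 3772.84]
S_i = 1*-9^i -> [1, -9, 81, -729, 6561]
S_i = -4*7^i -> [-4, -28, -196, -1372, -9604]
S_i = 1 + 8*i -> [1, 9, 17, 25, 33]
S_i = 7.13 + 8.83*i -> [7.13, 15.96, 24.79, 33.62, 42.45]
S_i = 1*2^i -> [1, 2, 4, 8, 16]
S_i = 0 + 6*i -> [0, 6, 12, 18, 24]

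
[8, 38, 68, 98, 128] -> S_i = 8 + 30*i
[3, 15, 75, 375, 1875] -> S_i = 3*5^i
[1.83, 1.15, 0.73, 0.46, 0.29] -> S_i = 1.83*0.63^i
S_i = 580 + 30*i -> [580, 610, 640, 670, 700]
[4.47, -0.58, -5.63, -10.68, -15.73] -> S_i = 4.47 + -5.05*i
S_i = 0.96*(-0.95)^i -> [0.96, -0.91, 0.87, -0.82, 0.78]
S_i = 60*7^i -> [60, 420, 2940, 20580, 144060]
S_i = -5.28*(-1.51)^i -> [-5.28, 7.97, -12.04, 18.18, -27.45]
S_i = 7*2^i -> [7, 14, 28, 56, 112]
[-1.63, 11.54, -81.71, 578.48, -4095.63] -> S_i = -1.63*(-7.08)^i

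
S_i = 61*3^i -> [61, 183, 549, 1647, 4941]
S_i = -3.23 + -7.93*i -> [-3.23, -11.16, -19.09, -27.02, -34.95]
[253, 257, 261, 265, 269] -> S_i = 253 + 4*i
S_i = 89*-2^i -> [89, -178, 356, -712, 1424]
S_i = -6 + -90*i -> [-6, -96, -186, -276, -366]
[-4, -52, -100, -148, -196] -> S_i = -4 + -48*i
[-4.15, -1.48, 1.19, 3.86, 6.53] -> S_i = -4.15 + 2.67*i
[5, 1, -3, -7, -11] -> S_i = 5 + -4*i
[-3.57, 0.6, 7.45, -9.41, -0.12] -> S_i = Random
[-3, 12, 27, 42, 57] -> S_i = -3 + 15*i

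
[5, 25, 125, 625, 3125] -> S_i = 5*5^i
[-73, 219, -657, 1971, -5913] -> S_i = -73*-3^i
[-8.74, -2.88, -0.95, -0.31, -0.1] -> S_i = -8.74*0.33^i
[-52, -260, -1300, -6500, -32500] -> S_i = -52*5^i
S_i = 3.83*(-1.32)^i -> [3.83, -5.06, 6.67, -8.81, 11.63]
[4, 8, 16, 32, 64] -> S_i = 4*2^i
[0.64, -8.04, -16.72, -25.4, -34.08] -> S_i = 0.64 + -8.68*i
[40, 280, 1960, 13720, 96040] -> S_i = 40*7^i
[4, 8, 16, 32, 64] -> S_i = 4*2^i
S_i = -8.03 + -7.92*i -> [-8.03, -15.95, -23.87, -31.79, -39.71]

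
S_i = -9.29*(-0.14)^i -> [-9.29, 1.3, -0.18, 0.03, -0.0]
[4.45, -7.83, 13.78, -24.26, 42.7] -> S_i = 4.45*(-1.76)^i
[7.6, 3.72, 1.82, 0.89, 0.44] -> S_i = 7.60*0.49^i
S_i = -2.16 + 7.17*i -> [-2.16, 5.01, 12.18, 19.35, 26.52]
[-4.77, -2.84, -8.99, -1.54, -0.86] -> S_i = Random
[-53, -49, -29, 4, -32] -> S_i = Random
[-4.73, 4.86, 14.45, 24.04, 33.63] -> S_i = -4.73 + 9.59*i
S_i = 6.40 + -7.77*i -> [6.4, -1.37, -9.14, -16.91, -24.68]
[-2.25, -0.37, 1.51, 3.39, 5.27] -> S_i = -2.25 + 1.88*i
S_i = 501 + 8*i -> [501, 509, 517, 525, 533]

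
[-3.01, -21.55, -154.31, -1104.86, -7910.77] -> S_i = -3.01*7.16^i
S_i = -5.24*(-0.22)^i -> [-5.24, 1.15, -0.25, 0.06, -0.01]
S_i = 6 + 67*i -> [6, 73, 140, 207, 274]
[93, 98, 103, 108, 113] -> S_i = 93 + 5*i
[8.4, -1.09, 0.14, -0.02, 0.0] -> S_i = 8.40*(-0.13)^i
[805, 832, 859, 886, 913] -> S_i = 805 + 27*i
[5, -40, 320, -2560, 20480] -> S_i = 5*-8^i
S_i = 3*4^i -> [3, 12, 48, 192, 768]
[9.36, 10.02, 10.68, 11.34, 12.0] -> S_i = 9.36 + 0.66*i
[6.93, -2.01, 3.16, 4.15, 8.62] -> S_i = Random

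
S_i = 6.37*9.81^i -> [6.37, 62.49, 613.02, 6013.77, 58995.03]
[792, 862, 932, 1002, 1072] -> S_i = 792 + 70*i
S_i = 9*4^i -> [9, 36, 144, 576, 2304]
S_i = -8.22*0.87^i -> [-8.22, -7.15, -6.22, -5.41, -4.71]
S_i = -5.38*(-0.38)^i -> [-5.38, 2.04, -0.78, 0.3, -0.11]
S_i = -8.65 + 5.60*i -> [-8.65, -3.05, 2.55, 8.15, 13.75]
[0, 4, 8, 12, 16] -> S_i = 0 + 4*i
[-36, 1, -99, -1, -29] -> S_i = Random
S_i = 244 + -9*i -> [244, 235, 226, 217, 208]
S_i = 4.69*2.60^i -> [4.69, 12.19, 31.7, 82.43, 214.32]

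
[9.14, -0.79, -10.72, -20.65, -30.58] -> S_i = 9.14 + -9.93*i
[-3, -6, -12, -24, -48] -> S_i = -3*2^i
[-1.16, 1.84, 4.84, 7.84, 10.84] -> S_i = -1.16 + 3.00*i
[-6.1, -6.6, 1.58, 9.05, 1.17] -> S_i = Random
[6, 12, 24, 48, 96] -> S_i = 6*2^i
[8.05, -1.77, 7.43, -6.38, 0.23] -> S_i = Random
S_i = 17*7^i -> [17, 119, 833, 5831, 40817]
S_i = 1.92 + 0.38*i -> [1.92, 2.3, 2.68, 3.06, 3.44]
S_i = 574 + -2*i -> [574, 572, 570, 568, 566]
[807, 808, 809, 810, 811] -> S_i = 807 + 1*i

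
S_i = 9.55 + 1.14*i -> [9.55, 10.69, 11.83, 12.97, 14.11]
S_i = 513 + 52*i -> [513, 565, 617, 669, 721]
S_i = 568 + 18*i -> [568, 586, 604, 622, 640]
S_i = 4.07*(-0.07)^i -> [4.07, -0.28, 0.02, -0.0, 0.0]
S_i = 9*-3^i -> [9, -27, 81, -243, 729]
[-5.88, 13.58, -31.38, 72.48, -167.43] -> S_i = -5.88*(-2.31)^i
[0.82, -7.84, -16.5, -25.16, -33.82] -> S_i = 0.82 + -8.66*i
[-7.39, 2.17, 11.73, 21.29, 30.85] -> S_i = -7.39 + 9.56*i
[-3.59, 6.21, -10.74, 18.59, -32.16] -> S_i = -3.59*(-1.73)^i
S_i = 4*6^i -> [4, 24, 144, 864, 5184]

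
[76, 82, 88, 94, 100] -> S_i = 76 + 6*i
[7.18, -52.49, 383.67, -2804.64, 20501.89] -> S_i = 7.18*(-7.31)^i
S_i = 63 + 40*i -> [63, 103, 143, 183, 223]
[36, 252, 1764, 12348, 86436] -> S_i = 36*7^i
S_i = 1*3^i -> [1, 3, 9, 27, 81]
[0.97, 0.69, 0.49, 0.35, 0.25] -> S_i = 0.97*0.71^i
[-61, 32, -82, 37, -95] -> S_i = Random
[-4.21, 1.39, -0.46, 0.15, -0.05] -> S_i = -4.21*(-0.33)^i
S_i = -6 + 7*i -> [-6, 1, 8, 15, 22]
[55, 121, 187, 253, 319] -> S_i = 55 + 66*i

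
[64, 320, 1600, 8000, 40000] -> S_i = 64*5^i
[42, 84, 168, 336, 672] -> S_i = 42*2^i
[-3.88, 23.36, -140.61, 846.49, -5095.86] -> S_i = -3.88*(-6.02)^i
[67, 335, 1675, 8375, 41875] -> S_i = 67*5^i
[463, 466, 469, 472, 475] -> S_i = 463 + 3*i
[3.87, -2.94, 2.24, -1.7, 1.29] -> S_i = 3.87*(-0.76)^i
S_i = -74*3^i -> [-74, -222, -666, -1998, -5994]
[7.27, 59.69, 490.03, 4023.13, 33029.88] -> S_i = 7.27*8.21^i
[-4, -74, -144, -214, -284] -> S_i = -4 + -70*i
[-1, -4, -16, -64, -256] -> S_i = -1*4^i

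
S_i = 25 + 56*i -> [25, 81, 137, 193, 249]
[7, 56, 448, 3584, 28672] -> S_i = 7*8^i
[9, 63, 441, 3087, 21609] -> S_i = 9*7^i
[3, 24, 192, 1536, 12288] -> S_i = 3*8^i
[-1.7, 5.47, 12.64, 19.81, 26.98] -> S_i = -1.70 + 7.17*i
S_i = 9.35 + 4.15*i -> [9.35, 13.5, 17.65, 21.8, 25.95]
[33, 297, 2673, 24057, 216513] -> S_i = 33*9^i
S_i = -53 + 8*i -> [-53, -45, -37, -29, -21]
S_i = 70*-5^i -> [70, -350, 1750, -8750, 43750]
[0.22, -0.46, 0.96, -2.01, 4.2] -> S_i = 0.22*(-2.09)^i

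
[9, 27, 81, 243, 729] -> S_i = 9*3^i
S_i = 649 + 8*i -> [649, 657, 665, 673, 681]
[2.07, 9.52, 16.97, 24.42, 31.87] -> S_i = 2.07 + 7.45*i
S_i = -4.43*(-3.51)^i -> [-4.43, 15.55, -54.58, 191.57, -672.41]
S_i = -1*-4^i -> [-1, 4, -16, 64, -256]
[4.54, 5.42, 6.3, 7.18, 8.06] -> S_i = 4.54 + 0.88*i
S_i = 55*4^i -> [55, 220, 880, 3520, 14080]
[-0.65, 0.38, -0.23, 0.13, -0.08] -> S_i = -0.65*(-0.59)^i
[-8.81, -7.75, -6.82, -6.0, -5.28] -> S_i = -8.81*0.88^i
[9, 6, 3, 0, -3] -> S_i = 9 + -3*i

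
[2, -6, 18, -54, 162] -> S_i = 2*-3^i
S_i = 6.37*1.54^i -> [6.37, 9.81, 15.11, 23.26, 35.83]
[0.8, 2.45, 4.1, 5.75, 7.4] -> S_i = 0.80 + 1.65*i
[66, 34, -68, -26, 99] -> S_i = Random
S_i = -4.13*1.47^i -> [-4.13, -6.07, -8.92, -13.12, -19.28]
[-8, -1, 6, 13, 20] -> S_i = -8 + 7*i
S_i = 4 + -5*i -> [4, -1, -6, -11, -16]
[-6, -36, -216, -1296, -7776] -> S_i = -6*6^i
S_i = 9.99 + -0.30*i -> [9.99, 9.69, 9.39, 9.09, 8.79]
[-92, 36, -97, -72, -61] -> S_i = Random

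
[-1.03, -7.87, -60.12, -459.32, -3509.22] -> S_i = -1.03*7.64^i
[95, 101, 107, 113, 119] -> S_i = 95 + 6*i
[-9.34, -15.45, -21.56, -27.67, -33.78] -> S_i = -9.34 + -6.11*i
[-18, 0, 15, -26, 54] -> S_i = Random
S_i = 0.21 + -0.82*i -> [0.21, -0.61, -1.43, -2.25, -3.07]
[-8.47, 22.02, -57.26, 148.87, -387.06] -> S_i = -8.47*(-2.60)^i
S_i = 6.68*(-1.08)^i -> [6.68, -7.21, 7.79, -8.41, 9.09]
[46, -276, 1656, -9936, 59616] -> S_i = 46*-6^i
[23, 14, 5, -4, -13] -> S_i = 23 + -9*i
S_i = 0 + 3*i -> [0, 3, 6, 9, 12]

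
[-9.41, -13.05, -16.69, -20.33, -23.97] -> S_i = -9.41 + -3.64*i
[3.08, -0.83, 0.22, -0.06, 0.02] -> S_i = 3.08*(-0.27)^i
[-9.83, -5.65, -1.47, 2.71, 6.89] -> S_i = -9.83 + 4.18*i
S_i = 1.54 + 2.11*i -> [1.54, 3.65, 5.76, 7.87, 9.98]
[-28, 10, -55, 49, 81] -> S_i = Random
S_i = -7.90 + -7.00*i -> [-7.9, -14.9, -21.9, -28.9, -35.9]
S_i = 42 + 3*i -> [42, 45, 48, 51, 54]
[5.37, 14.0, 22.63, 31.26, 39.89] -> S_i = 5.37 + 8.63*i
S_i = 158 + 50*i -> [158, 208, 258, 308, 358]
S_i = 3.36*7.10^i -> [3.36, 23.86, 169.38, 1202.58, 8538.32]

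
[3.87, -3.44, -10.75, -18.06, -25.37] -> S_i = 3.87 + -7.31*i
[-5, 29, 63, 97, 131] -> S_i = -5 + 34*i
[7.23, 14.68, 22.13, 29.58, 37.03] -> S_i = 7.23 + 7.45*i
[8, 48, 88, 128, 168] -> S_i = 8 + 40*i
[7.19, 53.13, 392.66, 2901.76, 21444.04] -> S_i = 7.19*7.39^i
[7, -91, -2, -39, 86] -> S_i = Random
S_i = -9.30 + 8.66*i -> [-9.3, -0.64, 8.02, 16.68, 25.34]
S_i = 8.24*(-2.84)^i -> [8.24, -23.4, 66.46, -188.75, 536.04]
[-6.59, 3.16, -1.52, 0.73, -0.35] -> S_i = -6.59*(-0.48)^i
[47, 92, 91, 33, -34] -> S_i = Random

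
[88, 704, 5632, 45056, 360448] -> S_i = 88*8^i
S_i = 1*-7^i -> [1, -7, 49, -343, 2401]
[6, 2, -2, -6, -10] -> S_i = 6 + -4*i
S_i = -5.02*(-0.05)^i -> [-5.02, 0.25, -0.01, 0.0, -0.0]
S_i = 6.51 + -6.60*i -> [6.51, -0.09, -6.69, -13.29, -19.89]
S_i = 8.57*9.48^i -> [8.57, 81.24, 770.19, 7301.39, 69217.22]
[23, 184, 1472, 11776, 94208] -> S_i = 23*8^i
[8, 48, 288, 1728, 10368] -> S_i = 8*6^i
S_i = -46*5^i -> [-46, -230, -1150, -5750, -28750]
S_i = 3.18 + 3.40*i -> [3.18, 6.58, 9.98, 13.38, 16.78]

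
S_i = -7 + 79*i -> [-7, 72, 151, 230, 309]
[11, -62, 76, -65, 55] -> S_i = Random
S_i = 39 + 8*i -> [39, 47, 55, 63, 71]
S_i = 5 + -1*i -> [5, 4, 3, 2, 1]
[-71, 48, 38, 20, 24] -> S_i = Random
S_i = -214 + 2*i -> [-214, -212, -210, -208, -206]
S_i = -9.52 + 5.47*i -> [-9.52, -4.05, 1.42, 6.89, 12.36]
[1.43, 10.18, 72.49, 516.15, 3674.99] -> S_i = 1.43*7.12^i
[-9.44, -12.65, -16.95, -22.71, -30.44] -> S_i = -9.44*1.34^i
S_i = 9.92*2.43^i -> [9.92, 24.11, 58.58, 142.34, 345.89]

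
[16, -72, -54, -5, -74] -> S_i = Random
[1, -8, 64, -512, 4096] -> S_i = 1*-8^i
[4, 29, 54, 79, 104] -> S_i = 4 + 25*i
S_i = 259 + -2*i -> [259, 257, 255, 253, 251]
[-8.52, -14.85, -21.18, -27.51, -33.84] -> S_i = -8.52 + -6.33*i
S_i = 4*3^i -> [4, 12, 36, 108, 324]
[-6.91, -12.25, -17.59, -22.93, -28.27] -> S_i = -6.91 + -5.34*i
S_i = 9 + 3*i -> [9, 12, 15, 18, 21]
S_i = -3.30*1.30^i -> [-3.3, -4.29, -5.58, -7.25, -9.43]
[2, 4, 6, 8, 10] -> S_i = 2 + 2*i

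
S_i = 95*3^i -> [95, 285, 855, 2565, 7695]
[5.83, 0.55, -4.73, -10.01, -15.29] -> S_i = 5.83 + -5.28*i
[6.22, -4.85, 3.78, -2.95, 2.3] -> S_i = 6.22*(-0.78)^i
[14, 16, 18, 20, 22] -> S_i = 14 + 2*i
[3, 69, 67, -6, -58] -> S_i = Random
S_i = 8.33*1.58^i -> [8.33, 13.16, 20.8, 32.86, 51.91]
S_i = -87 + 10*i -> [-87, -77, -67, -57, -47]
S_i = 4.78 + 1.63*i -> [4.78, 6.41, 8.04, 9.67, 11.3]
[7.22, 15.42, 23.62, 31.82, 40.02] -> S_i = 7.22 + 8.20*i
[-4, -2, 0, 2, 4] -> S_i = -4 + 2*i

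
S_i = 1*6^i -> [1, 6, 36, 216, 1296]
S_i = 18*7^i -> [18, 126, 882, 6174, 43218]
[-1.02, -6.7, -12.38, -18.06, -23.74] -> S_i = -1.02 + -5.68*i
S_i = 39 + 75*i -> [39, 114, 189, 264, 339]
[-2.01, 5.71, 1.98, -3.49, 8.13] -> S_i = Random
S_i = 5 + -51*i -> [5, -46, -97, -148, -199]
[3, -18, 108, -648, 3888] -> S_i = 3*-6^i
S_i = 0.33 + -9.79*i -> [0.33, -9.46, -19.25, -29.04, -38.83]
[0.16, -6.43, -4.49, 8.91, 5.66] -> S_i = Random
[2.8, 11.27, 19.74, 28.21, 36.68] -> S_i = 2.80 + 8.47*i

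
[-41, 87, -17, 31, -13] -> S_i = Random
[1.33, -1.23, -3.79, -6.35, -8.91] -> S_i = 1.33 + -2.56*i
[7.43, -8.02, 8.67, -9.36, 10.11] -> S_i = 7.43*(-1.08)^i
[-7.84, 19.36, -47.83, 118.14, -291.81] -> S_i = -7.84*(-2.47)^i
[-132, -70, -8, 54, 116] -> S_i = -132 + 62*i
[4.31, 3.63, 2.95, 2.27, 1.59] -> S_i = 4.31 + -0.68*i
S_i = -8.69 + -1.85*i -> [-8.69, -10.54, -12.39, -14.24, -16.09]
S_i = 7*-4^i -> [7, -28, 112, -448, 1792]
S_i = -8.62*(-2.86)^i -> [-8.62, 24.65, -70.51, 201.65, -576.73]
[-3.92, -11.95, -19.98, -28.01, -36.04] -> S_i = -3.92 + -8.03*i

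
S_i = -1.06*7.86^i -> [-1.06, -8.33, -65.49, -514.72, -4045.72]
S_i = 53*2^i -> [53, 106, 212, 424, 848]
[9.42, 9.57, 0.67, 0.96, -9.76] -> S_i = Random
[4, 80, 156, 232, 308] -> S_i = 4 + 76*i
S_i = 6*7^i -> [6, 42, 294, 2058, 14406]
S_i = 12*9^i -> [12, 108, 972, 8748, 78732]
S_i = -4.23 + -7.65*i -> [-4.23, -11.88, -19.53, -27.18, -34.83]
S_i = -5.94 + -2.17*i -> [-5.94, -8.11, -10.28, -12.45, -14.62]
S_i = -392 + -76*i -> [-392, -468, -544, -620, -696]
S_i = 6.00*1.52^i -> [6.0, 9.12, 13.86, 21.07, 32.03]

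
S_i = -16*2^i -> [-16, -32, -64, -128, -256]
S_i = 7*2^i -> [7, 14, 28, 56, 112]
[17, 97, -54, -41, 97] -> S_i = Random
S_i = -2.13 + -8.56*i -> [-2.13, -10.69, -19.25, -27.81, -36.37]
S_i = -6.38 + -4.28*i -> [-6.38, -10.66, -14.94, -19.22, -23.5]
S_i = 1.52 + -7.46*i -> [1.52, -5.94, -13.4, -20.86, -28.32]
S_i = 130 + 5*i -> [130, 135, 140, 145, 150]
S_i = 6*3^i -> [6, 18, 54, 162, 486]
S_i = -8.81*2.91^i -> [-8.81, -25.64, -74.6, -217.1, -631.75]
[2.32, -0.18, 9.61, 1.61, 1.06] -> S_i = Random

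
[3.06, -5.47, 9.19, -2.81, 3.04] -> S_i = Random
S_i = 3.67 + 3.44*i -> [3.67, 7.11, 10.55, 13.99, 17.43]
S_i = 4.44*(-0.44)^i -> [4.44, -1.95, 0.86, -0.38, 0.17]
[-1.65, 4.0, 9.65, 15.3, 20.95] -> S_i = -1.65 + 5.65*i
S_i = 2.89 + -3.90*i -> [2.89, -1.01, -4.91, -8.81, -12.71]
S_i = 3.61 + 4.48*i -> [3.61, 8.09, 12.57, 17.05, 21.53]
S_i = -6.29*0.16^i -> [-6.29, -1.01, -0.16, -0.03, -0.0]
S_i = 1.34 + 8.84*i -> [1.34, 10.18, 19.02, 27.86, 36.7]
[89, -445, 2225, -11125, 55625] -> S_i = 89*-5^i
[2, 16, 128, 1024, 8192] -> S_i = 2*8^i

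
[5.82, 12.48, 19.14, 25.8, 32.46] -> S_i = 5.82 + 6.66*i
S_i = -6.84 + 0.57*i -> [-6.84, -6.27, -5.7, -5.13, -4.56]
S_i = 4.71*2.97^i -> [4.71, 13.99, 41.55, 123.39, 366.48]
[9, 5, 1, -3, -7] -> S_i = 9 + -4*i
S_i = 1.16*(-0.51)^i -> [1.16, -0.59, 0.3, -0.15, 0.08]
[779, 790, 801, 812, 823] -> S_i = 779 + 11*i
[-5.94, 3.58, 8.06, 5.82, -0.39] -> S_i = Random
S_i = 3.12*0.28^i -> [3.12, 0.87, 0.24, 0.07, 0.02]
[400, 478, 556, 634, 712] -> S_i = 400 + 78*i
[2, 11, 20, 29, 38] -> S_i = 2 + 9*i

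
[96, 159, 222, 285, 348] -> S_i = 96 + 63*i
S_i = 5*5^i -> [5, 25, 125, 625, 3125]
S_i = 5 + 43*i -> [5, 48, 91, 134, 177]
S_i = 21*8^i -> [21, 168, 1344, 10752, 86016]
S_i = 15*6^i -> [15, 90, 540, 3240, 19440]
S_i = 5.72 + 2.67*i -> [5.72, 8.39, 11.06, 13.73, 16.4]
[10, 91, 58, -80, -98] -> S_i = Random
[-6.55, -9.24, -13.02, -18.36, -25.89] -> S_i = -6.55*1.41^i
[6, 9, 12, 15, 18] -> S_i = 6 + 3*i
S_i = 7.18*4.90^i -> [7.18, 35.18, 172.39, 844.72, 4139.13]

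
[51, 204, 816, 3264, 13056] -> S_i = 51*4^i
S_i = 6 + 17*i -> [6, 23, 40, 57, 74]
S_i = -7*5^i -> [-7, -35, -175, -875, -4375]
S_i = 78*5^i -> [78, 390, 1950, 9750, 48750]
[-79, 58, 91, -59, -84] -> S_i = Random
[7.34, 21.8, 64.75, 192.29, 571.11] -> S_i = 7.34*2.97^i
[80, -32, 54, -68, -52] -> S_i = Random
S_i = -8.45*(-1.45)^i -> [-8.45, 12.25, -17.77, 25.76, -37.35]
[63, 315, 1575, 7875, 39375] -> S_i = 63*5^i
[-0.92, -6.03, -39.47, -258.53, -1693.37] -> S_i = -0.92*6.55^i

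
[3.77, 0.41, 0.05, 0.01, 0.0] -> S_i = 3.77*0.11^i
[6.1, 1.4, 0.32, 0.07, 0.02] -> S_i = 6.10*0.23^i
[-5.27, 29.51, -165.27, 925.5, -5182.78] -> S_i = -5.27*(-5.60)^i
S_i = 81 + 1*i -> [81, 82, 83, 84, 85]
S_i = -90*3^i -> [-90, -270, -810, -2430, -7290]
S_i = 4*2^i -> [4, 8, 16, 32, 64]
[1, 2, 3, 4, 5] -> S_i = 1 + 1*i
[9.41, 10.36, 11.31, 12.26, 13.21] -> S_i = 9.41 + 0.95*i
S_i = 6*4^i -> [6, 24, 96, 384, 1536]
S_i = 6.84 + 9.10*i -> [6.84, 15.94, 25.04, 34.14, 43.24]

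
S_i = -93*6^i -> [-93, -558, -3348, -20088, -120528]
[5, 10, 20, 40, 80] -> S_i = 5*2^i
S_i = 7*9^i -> [7, 63, 567, 5103, 45927]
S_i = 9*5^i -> [9, 45, 225, 1125, 5625]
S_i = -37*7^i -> [-37, -259, -1813, -12691, -88837]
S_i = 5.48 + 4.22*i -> [5.48, 9.7, 13.92, 18.14, 22.36]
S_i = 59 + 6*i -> [59, 65, 71, 77, 83]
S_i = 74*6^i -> [74, 444, 2664, 15984, 95904]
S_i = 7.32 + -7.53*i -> [7.32, -0.21, -7.74, -15.27, -22.8]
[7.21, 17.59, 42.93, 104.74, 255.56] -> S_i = 7.21*2.44^i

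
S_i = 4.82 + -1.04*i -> [4.82, 3.78, 2.74, 1.7, 0.66]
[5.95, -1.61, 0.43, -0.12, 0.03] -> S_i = 5.95*(-0.27)^i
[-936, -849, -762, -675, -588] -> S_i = -936 + 87*i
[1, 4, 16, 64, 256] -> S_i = 1*4^i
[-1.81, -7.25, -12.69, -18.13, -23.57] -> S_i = -1.81 + -5.44*i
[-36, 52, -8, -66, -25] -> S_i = Random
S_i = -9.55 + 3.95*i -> [-9.55, -5.6, -1.65, 2.3, 6.25]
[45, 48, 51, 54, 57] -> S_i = 45 + 3*i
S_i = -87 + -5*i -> [-87, -92, -97, -102, -107]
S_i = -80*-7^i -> [-80, 560, -3920, 27440, -192080]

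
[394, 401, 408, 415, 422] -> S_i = 394 + 7*i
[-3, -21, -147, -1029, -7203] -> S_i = -3*7^i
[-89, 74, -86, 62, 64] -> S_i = Random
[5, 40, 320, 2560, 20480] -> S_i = 5*8^i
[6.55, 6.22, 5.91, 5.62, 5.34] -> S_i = 6.55*0.95^i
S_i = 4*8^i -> [4, 32, 256, 2048, 16384]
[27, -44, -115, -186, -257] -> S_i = 27 + -71*i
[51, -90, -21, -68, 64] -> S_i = Random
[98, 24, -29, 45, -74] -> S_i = Random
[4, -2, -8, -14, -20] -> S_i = 4 + -6*i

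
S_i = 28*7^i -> [28, 196, 1372, 9604, 67228]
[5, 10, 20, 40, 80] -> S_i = 5*2^i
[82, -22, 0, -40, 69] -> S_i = Random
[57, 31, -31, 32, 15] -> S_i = Random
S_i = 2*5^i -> [2, 10, 50, 250, 1250]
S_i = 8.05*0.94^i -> [8.05, 7.57, 7.11, 6.69, 6.29]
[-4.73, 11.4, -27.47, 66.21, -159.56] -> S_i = -4.73*(-2.41)^i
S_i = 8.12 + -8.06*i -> [8.12, 0.06, -8.0, -16.06, -24.12]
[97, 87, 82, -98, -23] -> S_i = Random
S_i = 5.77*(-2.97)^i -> [5.77, -17.14, 50.9, -151.16, 448.95]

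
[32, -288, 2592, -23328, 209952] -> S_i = 32*-9^i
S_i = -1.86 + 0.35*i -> [-1.86, -1.51, -1.16, -0.81, -0.46]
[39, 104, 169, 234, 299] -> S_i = 39 + 65*i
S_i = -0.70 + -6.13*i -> [-0.7, -6.83, -12.96, -19.09, -25.22]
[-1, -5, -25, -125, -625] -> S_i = -1*5^i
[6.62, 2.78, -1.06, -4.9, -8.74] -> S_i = 6.62 + -3.84*i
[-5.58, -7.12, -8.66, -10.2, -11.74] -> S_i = -5.58 + -1.54*i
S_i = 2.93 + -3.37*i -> [2.93, -0.44, -3.81, -7.18, -10.55]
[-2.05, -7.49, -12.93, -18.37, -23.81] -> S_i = -2.05 + -5.44*i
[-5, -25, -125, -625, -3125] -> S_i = -5*5^i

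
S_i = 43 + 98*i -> [43, 141, 239, 337, 435]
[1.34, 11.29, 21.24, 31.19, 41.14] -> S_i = 1.34 + 9.95*i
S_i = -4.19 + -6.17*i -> [-4.19, -10.36, -16.53, -22.7, -28.87]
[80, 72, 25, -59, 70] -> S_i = Random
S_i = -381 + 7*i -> [-381, -374, -367, -360, -353]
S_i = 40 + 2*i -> [40, 42, 44, 46, 48]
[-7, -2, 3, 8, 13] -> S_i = -7 + 5*i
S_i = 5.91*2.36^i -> [5.91, 13.95, 32.92, 77.68, 183.33]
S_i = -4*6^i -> [-4, -24, -144, -864, -5184]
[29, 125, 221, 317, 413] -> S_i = 29 + 96*i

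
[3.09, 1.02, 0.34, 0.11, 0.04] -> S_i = 3.09*0.33^i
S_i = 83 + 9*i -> [83, 92, 101, 110, 119]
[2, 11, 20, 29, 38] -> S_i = 2 + 9*i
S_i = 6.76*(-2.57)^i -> [6.76, -17.37, 44.65, -114.75, 294.9]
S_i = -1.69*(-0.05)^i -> [-1.69, 0.08, -0.0, 0.0, -0.0]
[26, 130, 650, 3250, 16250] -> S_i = 26*5^i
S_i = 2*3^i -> [2, 6, 18, 54, 162]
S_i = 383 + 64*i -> [383, 447, 511, 575, 639]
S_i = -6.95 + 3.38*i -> [-6.95, -3.57, -0.19, 3.19, 6.57]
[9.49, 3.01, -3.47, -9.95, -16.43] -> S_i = 9.49 + -6.48*i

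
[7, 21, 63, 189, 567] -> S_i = 7*3^i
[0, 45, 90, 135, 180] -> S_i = 0 + 45*i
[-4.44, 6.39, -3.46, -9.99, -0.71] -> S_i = Random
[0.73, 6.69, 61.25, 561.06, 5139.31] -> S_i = 0.73*9.16^i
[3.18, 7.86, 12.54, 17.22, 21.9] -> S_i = 3.18 + 4.68*i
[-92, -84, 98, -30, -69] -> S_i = Random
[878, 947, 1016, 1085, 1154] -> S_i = 878 + 69*i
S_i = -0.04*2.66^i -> [-0.04, -0.11, -0.28, -0.75, -2.0]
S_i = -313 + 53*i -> [-313, -260, -207, -154, -101]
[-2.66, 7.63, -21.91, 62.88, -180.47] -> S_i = -2.66*(-2.87)^i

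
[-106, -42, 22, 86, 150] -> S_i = -106 + 64*i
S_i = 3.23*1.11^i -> [3.23, 3.59, 3.98, 4.42, 4.9]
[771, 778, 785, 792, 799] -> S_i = 771 + 7*i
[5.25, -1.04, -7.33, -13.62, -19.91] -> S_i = 5.25 + -6.29*i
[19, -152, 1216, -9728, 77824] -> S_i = 19*-8^i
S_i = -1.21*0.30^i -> [-1.21, -0.36, -0.11, -0.03, -0.01]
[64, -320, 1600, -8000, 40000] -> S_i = 64*-5^i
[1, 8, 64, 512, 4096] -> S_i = 1*8^i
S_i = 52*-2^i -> [52, -104, 208, -416, 832]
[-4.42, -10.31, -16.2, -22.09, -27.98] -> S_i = -4.42 + -5.89*i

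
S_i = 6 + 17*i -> [6, 23, 40, 57, 74]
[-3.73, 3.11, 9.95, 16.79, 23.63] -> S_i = -3.73 + 6.84*i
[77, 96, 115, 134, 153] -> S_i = 77 + 19*i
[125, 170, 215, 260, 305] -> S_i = 125 + 45*i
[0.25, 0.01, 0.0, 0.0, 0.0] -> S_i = 0.25*0.05^i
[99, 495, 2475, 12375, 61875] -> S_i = 99*5^i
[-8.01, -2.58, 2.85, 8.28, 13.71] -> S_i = -8.01 + 5.43*i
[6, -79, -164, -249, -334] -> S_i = 6 + -85*i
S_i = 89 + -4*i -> [89, 85, 81, 77, 73]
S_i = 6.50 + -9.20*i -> [6.5, -2.7, -11.9, -21.1, -30.3]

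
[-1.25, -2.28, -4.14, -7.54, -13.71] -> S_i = -1.25*1.82^i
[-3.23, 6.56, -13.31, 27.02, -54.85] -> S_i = -3.23*(-2.03)^i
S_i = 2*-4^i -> [2, -8, 32, -128, 512]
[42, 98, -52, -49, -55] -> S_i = Random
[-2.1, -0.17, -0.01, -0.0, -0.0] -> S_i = -2.10*0.08^i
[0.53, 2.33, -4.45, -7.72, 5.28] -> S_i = Random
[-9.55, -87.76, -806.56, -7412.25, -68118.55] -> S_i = -9.55*9.19^i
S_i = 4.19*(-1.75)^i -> [4.19, -7.33, 12.83, -22.46, 39.3]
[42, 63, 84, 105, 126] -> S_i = 42 + 21*i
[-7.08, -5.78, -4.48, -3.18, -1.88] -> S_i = -7.08 + 1.30*i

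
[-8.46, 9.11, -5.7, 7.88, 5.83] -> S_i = Random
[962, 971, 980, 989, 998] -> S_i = 962 + 9*i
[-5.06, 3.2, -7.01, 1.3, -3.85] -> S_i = Random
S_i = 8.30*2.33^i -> [8.3, 19.34, 45.06, 104.99, 244.63]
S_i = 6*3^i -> [6, 18, 54, 162, 486]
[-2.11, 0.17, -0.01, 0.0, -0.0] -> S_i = -2.11*(-0.08)^i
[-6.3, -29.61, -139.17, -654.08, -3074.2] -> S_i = -6.30*4.70^i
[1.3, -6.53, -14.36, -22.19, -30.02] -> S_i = 1.30 + -7.83*i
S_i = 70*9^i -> [70, 630, 5670, 51030, 459270]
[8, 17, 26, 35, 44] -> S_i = 8 + 9*i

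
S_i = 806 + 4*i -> [806, 810, 814, 818, 822]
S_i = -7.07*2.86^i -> [-7.07, -20.22, -57.83, -165.39, -473.02]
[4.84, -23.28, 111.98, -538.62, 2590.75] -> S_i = 4.84*(-4.81)^i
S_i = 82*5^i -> [82, 410, 2050, 10250, 51250]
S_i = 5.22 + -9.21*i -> [5.22, -3.99, -13.2, -22.41, -31.62]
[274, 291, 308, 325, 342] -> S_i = 274 + 17*i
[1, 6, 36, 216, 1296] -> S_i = 1*6^i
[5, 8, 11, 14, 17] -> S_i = 5 + 3*i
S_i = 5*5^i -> [5, 25, 125, 625, 3125]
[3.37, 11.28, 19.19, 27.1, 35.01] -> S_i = 3.37 + 7.91*i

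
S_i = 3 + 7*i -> [3, 10, 17, 24, 31]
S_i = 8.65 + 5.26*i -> [8.65, 13.91, 19.17, 24.43, 29.69]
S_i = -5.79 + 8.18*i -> [-5.79, 2.39, 10.57, 18.75, 26.93]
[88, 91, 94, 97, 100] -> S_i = 88 + 3*i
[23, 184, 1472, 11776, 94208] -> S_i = 23*8^i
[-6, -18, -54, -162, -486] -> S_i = -6*3^i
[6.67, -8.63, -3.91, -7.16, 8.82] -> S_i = Random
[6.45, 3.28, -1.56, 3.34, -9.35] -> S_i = Random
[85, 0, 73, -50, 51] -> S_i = Random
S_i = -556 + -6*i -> [-556, -562, -568, -574, -580]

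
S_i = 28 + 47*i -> [28, 75, 122, 169, 216]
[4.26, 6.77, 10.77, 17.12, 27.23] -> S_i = 4.26*1.59^i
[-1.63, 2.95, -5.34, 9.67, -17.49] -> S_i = -1.63*(-1.81)^i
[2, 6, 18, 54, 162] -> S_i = 2*3^i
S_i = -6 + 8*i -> [-6, 2, 10, 18, 26]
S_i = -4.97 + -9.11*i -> [-4.97, -14.08, -23.19, -32.3, -41.41]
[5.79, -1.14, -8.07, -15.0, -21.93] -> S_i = 5.79 + -6.93*i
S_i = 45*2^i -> [45, 90, 180, 360, 720]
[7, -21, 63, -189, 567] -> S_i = 7*-3^i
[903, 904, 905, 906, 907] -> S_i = 903 + 1*i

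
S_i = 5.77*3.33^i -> [5.77, 19.21, 63.98, 213.06, 709.5]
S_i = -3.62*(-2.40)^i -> [-3.62, 8.69, -20.85, 50.04, -120.1]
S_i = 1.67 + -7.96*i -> [1.67, -6.29, -14.25, -22.21, -30.17]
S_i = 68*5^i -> [68, 340, 1700, 8500, 42500]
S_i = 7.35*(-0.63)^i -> [7.35, -4.63, 2.92, -1.84, 1.16]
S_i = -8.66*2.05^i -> [-8.66, -17.75, -36.39, -74.61, -152.94]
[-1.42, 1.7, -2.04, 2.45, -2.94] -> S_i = -1.42*(-1.20)^i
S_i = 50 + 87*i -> [50, 137, 224, 311, 398]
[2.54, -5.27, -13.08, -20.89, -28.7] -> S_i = 2.54 + -7.81*i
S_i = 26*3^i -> [26, 78, 234, 702, 2106]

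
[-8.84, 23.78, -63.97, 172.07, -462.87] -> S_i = -8.84*(-2.69)^i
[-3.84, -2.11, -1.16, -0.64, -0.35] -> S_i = -3.84*0.55^i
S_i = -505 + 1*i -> [-505, -504, -503, -502, -501]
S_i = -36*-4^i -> [-36, 144, -576, 2304, -9216]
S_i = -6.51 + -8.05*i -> [-6.51, -14.56, -22.61, -30.66, -38.71]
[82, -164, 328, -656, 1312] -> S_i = 82*-2^i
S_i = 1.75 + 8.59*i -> [1.75, 10.34, 18.93, 27.52, 36.11]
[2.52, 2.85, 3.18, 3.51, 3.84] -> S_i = 2.52 + 0.33*i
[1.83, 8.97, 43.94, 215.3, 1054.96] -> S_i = 1.83*4.90^i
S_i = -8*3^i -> [-8, -24, -72, -216, -648]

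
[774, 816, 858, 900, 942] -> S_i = 774 + 42*i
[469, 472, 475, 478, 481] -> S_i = 469 + 3*i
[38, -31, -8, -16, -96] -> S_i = Random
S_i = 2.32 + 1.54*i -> [2.32, 3.86, 5.4, 6.94, 8.48]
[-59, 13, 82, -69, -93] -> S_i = Random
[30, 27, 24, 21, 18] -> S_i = 30 + -3*i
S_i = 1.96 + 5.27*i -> [1.96, 7.23, 12.5, 17.77, 23.04]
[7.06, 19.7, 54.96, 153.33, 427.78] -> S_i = 7.06*2.79^i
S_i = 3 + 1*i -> [3, 4, 5, 6, 7]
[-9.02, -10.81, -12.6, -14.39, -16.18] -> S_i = -9.02 + -1.79*i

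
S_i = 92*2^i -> [92, 184, 368, 736, 1472]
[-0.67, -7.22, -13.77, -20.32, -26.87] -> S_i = -0.67 + -6.55*i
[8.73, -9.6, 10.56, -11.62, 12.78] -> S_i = 8.73*(-1.10)^i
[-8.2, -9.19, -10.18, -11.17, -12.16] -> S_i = -8.20 + -0.99*i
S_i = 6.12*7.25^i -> [6.12, 44.37, 321.68, 2332.2, 16908.44]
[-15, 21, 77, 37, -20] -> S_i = Random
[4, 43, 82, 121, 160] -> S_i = 4 + 39*i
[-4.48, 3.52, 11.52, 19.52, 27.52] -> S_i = -4.48 + 8.00*i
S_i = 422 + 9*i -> [422, 431, 440, 449, 458]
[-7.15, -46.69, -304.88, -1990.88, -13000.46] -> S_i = -7.15*6.53^i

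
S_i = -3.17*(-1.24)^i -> [-3.17, 3.93, -4.87, 6.04, -7.49]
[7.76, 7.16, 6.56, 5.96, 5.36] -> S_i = 7.76 + -0.60*i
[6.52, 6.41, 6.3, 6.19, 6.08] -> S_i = 6.52 + -0.11*i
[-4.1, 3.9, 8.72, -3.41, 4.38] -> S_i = Random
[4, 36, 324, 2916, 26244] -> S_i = 4*9^i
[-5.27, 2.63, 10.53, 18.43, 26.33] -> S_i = -5.27 + 7.90*i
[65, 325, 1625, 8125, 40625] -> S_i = 65*5^i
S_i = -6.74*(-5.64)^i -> [-6.74, 38.01, -214.4, 1209.2, -6819.87]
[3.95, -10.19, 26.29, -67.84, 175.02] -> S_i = 3.95*(-2.58)^i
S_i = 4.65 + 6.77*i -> [4.65, 11.42, 18.19, 24.96, 31.73]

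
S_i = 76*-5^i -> [76, -380, 1900, -9500, 47500]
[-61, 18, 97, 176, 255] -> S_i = -61 + 79*i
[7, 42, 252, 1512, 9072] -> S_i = 7*6^i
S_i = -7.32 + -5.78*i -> [-7.32, -13.1, -18.88, -24.66, -30.44]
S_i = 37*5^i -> [37, 185, 925, 4625, 23125]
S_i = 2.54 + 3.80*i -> [2.54, 6.34, 10.14, 13.94, 17.74]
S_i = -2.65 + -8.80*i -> [-2.65, -11.45, -20.25, -29.05, -37.85]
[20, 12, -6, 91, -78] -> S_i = Random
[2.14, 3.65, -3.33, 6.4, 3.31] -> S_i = Random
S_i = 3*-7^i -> [3, -21, 147, -1029, 7203]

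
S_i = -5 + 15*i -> [-5, 10, 25, 40, 55]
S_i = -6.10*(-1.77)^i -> [-6.1, 10.8, -19.11, 33.83, -59.87]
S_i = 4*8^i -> [4, 32, 256, 2048, 16384]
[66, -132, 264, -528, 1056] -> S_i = 66*-2^i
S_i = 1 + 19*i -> [1, 20, 39, 58, 77]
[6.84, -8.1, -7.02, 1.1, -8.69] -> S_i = Random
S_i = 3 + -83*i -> [3, -80, -163, -246, -329]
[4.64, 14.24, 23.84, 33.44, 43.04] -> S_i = 4.64 + 9.60*i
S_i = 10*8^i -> [10, 80, 640, 5120, 40960]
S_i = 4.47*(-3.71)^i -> [4.47, -16.58, 61.53, -228.26, 846.84]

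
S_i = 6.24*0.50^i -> [6.24, 3.12, 1.56, 0.78, 0.39]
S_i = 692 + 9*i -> [692, 701, 710, 719, 728]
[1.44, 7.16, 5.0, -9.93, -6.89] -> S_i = Random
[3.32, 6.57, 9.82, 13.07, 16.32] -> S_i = 3.32 + 3.25*i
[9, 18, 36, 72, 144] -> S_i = 9*2^i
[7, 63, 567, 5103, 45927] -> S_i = 7*9^i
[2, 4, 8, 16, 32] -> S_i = 2*2^i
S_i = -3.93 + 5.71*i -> [-3.93, 1.78, 7.49, 13.2, 18.91]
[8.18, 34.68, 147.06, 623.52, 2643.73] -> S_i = 8.18*4.24^i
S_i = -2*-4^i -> [-2, 8, -32, 128, -512]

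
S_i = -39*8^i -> [-39, -312, -2496, -19968, -159744]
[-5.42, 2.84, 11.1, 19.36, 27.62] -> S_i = -5.42 + 8.26*i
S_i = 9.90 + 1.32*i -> [9.9, 11.22, 12.54, 13.86, 15.18]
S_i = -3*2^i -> [-3, -6, -12, -24, -48]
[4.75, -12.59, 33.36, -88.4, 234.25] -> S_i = 4.75*(-2.65)^i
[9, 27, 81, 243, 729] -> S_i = 9*3^i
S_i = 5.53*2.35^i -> [5.53, 13.0, 30.54, 71.77, 168.65]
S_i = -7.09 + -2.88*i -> [-7.09, -9.97, -12.85, -15.73, -18.61]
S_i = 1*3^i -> [1, 3, 9, 27, 81]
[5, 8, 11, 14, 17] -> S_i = 5 + 3*i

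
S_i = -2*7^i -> [-2, -14, -98, -686, -4802]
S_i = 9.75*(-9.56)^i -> [9.75, -93.21, 891.09, -8518.8, 81439.7]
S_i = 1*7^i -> [1, 7, 49, 343, 2401]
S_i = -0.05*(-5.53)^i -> [-0.05, 0.28, -1.53, 8.46, -46.76]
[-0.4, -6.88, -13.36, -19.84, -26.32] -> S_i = -0.40 + -6.48*i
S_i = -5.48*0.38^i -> [-5.48, -2.08, -0.79, -0.3, -0.11]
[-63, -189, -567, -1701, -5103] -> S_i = -63*3^i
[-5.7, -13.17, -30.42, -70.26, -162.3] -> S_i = -5.70*2.31^i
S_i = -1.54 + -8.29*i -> [-1.54, -9.83, -18.12, -26.41, -34.7]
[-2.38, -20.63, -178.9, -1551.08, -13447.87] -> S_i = -2.38*8.67^i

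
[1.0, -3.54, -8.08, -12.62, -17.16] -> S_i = 1.00 + -4.54*i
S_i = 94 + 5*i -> [94, 99, 104, 109, 114]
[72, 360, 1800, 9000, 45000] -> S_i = 72*5^i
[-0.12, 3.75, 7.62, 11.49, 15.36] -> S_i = -0.12 + 3.87*i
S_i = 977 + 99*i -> [977, 1076, 1175, 1274, 1373]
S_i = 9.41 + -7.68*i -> [9.41, 1.73, -5.95, -13.63, -21.31]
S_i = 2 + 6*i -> [2, 8, 14, 20, 26]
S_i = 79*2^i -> [79, 158, 316, 632, 1264]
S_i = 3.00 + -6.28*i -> [3.0, -3.28, -9.56, -15.84, -22.12]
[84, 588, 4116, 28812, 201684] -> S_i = 84*7^i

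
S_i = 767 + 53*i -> [767, 820, 873, 926, 979]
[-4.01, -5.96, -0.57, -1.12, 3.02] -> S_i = Random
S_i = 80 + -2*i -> [80, 78, 76, 74, 72]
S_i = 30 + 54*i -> [30, 84, 138, 192, 246]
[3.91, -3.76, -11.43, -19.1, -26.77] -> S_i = 3.91 + -7.67*i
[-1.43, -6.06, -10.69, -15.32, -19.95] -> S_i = -1.43 + -4.63*i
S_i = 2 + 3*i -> [2, 5, 8, 11, 14]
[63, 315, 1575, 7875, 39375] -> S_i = 63*5^i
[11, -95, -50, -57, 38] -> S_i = Random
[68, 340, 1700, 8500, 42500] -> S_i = 68*5^i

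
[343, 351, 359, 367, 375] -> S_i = 343 + 8*i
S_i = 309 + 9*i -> [309, 318, 327, 336, 345]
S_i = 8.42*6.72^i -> [8.42, 56.58, 380.23, 2555.17, 17170.75]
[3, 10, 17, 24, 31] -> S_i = 3 + 7*i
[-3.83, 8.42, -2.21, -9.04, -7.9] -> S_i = Random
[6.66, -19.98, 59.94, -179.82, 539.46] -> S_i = 6.66*(-3.00)^i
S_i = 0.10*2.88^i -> [0.1, 0.29, 0.83, 2.39, 6.88]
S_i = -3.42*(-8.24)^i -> [-3.42, 28.18, -232.21, 1913.41, -15766.49]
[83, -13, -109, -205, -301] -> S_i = 83 + -96*i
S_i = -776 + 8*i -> [-776, -768, -760, -752, -744]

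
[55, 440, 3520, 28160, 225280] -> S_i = 55*8^i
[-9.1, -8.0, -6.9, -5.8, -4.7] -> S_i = -9.10 + 1.10*i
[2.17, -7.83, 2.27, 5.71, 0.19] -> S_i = Random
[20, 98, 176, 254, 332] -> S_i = 20 + 78*i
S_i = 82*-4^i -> [82, -328, 1312, -5248, 20992]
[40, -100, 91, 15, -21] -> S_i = Random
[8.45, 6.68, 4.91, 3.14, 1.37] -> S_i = 8.45 + -1.77*i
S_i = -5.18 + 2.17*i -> [-5.18, -3.01, -0.84, 1.33, 3.5]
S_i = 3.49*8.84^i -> [3.49, 30.85, 272.73, 2410.92, 21312.5]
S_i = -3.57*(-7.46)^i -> [-3.57, 26.63, -198.68, 1482.12, -11056.65]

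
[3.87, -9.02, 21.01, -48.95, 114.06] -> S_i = 3.87*(-2.33)^i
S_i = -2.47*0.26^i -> [-2.47, -0.64, -0.17, -0.04, -0.01]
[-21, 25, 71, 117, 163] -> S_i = -21 + 46*i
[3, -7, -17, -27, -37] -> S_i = 3 + -10*i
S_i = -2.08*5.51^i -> [-2.08, -11.46, -63.15, -347.95, -1917.21]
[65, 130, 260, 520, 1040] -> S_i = 65*2^i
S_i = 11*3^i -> [11, 33, 99, 297, 891]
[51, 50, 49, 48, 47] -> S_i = 51 + -1*i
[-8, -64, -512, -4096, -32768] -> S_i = -8*8^i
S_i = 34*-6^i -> [34, -204, 1224, -7344, 44064]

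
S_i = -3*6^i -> [-3, -18, -108, -648, -3888]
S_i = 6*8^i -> [6, 48, 384, 3072, 24576]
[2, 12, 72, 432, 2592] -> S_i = 2*6^i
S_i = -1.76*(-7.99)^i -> [-1.76, 14.06, -112.36, 897.75, -7172.98]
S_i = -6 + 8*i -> [-6, 2, 10, 18, 26]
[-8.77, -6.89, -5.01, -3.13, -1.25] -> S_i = -8.77 + 1.88*i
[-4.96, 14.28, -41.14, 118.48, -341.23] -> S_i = -4.96*(-2.88)^i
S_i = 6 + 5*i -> [6, 11, 16, 21, 26]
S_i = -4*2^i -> [-4, -8, -16, -32, -64]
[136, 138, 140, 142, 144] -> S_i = 136 + 2*i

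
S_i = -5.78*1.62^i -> [-5.78, -9.36, -15.17, -24.57, -39.81]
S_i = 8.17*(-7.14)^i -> [8.17, -58.33, 416.5, -2973.83, 21233.17]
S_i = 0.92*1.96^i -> [0.92, 1.8, 3.53, 6.93, 13.58]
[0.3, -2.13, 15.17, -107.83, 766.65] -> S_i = 0.30*(-7.11)^i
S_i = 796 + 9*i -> [796, 805, 814, 823, 832]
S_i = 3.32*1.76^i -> [3.32, 5.84, 10.28, 18.1, 31.86]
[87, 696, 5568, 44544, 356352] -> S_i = 87*8^i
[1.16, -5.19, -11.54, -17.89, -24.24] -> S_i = 1.16 + -6.35*i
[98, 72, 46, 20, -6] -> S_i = 98 + -26*i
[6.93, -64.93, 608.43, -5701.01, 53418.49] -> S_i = 6.93*(-9.37)^i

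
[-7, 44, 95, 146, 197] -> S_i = -7 + 51*i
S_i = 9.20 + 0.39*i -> [9.2, 9.59, 9.98, 10.37, 10.76]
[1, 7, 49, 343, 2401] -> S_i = 1*7^i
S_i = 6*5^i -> [6, 30, 150, 750, 3750]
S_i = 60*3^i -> [60, 180, 540, 1620, 4860]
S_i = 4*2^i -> [4, 8, 16, 32, 64]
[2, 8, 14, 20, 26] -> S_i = 2 + 6*i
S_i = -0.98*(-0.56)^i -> [-0.98, 0.55, -0.31, 0.17, -0.1]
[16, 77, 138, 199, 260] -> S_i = 16 + 61*i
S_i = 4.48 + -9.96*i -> [4.48, -5.48, -15.44, -25.4, -35.36]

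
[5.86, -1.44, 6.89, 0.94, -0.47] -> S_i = Random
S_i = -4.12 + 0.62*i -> [-4.12, -3.5, -2.88, -2.26, -1.64]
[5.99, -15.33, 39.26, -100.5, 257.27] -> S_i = 5.99*(-2.56)^i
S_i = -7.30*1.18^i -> [-7.3, -8.61, -10.16, -11.99, -14.15]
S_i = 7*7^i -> [7, 49, 343, 2401, 16807]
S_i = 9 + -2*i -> [9, 7, 5, 3, 1]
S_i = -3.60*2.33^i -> [-3.6, -8.39, -19.54, -45.54, -106.1]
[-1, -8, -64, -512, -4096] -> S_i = -1*8^i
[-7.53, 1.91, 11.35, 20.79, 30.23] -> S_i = -7.53 + 9.44*i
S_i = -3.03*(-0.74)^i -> [-3.03, 2.24, -1.66, 1.23, -0.91]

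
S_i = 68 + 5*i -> [68, 73, 78, 83, 88]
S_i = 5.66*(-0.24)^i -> [5.66, -1.36, 0.33, -0.08, 0.02]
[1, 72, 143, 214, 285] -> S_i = 1 + 71*i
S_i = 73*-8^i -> [73, -584, 4672, -37376, 299008]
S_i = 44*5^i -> [44, 220, 1100, 5500, 27500]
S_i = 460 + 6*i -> [460, 466, 472, 478, 484]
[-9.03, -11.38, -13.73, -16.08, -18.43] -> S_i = -9.03 + -2.35*i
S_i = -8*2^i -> [-8, -16, -32, -64, -128]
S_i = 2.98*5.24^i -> [2.98, 15.62, 81.82, 428.76, 2246.68]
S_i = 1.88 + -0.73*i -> [1.88, 1.15, 0.42, -0.31, -1.04]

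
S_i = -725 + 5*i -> [-725, -720, -715, -710, -705]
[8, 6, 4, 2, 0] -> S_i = 8 + -2*i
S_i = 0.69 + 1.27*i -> [0.69, 1.96, 3.23, 4.5, 5.77]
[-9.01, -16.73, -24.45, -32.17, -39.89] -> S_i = -9.01 + -7.72*i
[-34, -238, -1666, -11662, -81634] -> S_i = -34*7^i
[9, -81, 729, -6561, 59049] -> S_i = 9*-9^i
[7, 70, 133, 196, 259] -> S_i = 7 + 63*i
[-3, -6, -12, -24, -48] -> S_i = -3*2^i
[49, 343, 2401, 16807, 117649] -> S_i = 49*7^i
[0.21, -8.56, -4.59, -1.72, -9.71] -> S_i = Random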